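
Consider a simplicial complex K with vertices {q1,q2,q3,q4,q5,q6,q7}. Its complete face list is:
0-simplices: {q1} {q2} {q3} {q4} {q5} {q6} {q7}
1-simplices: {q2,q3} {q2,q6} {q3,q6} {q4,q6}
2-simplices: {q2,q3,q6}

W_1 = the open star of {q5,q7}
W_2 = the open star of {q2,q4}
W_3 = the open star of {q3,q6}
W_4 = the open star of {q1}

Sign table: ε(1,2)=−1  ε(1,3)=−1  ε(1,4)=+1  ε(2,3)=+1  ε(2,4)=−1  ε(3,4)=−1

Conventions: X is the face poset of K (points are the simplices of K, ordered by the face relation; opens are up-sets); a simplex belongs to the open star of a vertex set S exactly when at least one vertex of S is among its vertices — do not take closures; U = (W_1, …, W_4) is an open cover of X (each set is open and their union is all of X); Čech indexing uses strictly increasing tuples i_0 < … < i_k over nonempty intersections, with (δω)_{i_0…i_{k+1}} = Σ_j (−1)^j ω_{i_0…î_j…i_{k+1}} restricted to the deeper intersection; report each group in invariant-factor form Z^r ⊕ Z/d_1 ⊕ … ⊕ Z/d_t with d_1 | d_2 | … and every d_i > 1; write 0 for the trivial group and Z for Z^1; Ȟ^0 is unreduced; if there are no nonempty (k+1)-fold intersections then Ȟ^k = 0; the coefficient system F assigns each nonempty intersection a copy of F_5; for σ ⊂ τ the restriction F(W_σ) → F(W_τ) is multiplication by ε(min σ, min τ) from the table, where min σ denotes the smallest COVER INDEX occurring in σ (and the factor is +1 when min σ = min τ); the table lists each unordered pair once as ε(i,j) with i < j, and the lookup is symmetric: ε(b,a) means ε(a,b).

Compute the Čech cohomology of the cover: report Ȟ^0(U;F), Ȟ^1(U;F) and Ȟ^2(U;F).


nerve simplices:
  W1={{q5},{q7}} W2={{q2},{q4},{q2,q3},{q2,q6},{q4,q6},{q2,q3,q6}} W3={{q3},{q6},{q2,q3},{q2,q6},{q3,q6},{q4,q6},{q2,q3,q6}} W4={{q1}}
  W23={{q2,q3},{q2,q6},{q4,q6},{q2,q3,q6}}
C dims 4,1; δ0: rk_F5 1
degree 0: 4−1−0 = 3 → Ȟ^0 ≅ Z/5 ⊕ Z/5 ⊕ Z/5
degree 1: 1−0−1 = 0 → Ȟ^1 ≅ 0
degree 2: 0−0−0 = 0 → Ȟ^2 ≅ 0

Ȟ^0 = Z/5 ⊕ Z/5 ⊕ Z/5; Ȟ^1 = 0; Ȟ^2 = 0


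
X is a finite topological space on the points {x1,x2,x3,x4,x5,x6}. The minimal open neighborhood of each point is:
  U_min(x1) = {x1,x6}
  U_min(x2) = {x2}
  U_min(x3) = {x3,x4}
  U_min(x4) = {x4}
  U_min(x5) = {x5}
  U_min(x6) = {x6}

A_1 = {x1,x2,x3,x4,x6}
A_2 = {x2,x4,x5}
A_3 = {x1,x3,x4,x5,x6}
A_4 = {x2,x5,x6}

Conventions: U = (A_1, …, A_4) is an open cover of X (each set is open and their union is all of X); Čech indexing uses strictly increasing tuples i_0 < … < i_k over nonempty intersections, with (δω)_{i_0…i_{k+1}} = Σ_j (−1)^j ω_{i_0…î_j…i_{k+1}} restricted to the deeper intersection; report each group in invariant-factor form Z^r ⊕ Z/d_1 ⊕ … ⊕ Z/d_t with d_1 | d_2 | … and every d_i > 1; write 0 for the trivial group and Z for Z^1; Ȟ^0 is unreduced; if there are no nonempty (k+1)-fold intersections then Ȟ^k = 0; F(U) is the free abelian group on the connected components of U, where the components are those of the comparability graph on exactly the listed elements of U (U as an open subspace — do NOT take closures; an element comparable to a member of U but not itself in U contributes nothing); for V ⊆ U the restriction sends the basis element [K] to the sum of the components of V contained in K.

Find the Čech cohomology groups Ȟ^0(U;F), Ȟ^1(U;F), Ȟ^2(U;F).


Ȟ^0 = Z^4,  Ȟ^1 = 0,  Ȟ^2 = 0

nerve simplices:
  A12={x2,x4} A13={x1,x3,x4,x6} A14={x2,x6} A23={x4,x5} A24={x2,x5} A34={x5,x6}
  A123={x4} A124={x2} A134={x6} A234={x5}
components per intersection:
  A1: {x1,x6} {x2} {x3,x4}
  A2: {x2} {x4} {x5}
  A3: {x1,x6} {x3,x4} {x5}
  A4: {x2} {x5} {x6}
  A12: {x2} {x4}
  A13: {x1,x6} {x3,x4}
  A14: {x2} {x6}
  A23: {x4} {x5}
  A24: {x2} {x5}
  A34: {x5} {x6}
  A123: {x4}
  A124: {x2}
  A134: {x6}
  A234: {x5}
C dims 12,12,4; δ0: rk 8, SNF 1^8; δ1: rk 4, SNF 1^4
degree 0: 12−8−0 = 4 → Ȟ^0 ≅ Z^4
degree 1: 12−4−8 = 0 → Ȟ^1 ≅ 0
degree 2: 4−0−4 = 0 → Ȟ^2 ≅ 0


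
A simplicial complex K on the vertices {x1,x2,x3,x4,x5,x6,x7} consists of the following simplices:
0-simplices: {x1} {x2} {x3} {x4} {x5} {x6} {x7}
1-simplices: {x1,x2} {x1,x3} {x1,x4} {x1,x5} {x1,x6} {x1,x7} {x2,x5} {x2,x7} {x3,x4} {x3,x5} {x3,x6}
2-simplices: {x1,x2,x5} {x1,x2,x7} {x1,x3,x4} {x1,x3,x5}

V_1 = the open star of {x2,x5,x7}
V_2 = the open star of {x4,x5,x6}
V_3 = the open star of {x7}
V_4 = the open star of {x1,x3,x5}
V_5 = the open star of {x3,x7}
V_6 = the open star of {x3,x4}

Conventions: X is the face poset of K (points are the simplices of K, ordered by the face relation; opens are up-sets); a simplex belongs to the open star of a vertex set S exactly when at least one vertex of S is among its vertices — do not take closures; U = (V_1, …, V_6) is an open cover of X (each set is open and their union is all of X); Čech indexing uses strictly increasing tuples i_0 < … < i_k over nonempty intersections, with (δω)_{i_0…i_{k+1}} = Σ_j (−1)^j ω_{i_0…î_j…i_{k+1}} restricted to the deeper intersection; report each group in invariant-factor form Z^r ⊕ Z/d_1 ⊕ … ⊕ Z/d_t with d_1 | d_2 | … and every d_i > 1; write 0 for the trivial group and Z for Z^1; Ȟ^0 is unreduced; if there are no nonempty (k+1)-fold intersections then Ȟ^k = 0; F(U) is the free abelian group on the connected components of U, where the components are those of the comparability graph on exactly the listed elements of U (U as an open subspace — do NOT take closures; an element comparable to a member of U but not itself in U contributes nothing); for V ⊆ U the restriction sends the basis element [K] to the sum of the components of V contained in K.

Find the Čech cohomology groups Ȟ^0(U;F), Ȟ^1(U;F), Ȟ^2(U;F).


Ȟ^0 ≅ Z, Ȟ^1 ≅ Z and Ȟ^2 ≅ 0

nerve of the cover:
  V1={{x2},{x5},{x7},{x1,x2},{x1,x5},{x1,x7},{x2,x5},{x2,x7},{x3,x5},{x1,x2,x5},{x1,x2,x7},{x1,x3,x5}} V2={{x4},{x5},{x6},{x1,x4},{x1,x5},{x1,x6},{x2,x5},{x3,x4},{x3,x5},{x3,x6},{x1,x2,x5},{x1,x3,x4},{x1,x3,x5}} V3={{x7},{x1,x7},{x2,x7},{x1,x2,x7}} V4={{x1},{x3},{x5},{x1,x2},{x1,x3},{x1,x4},{x1,x5},{x1,x6},{x1,x7},{x2,x5},{x3,x4},{x3,x5},{x3,x6},{x1,x2,x5},{x1,x2,x7},{x1,x3,x4},{x1,x3,x5}} V5={{x3},{x7},{x1,x3},{x1,x7},{x2,x7},{x3,x4},{x3,x5},{x3,x6},{x1,x2,x7},{x1,x3,x4},{x1,x3,x5}} V6={{x3},{x4},{x1,x3},{x1,x4},{x3,x4},{x3,x5},{x3,x6},{x1,x3,x4},{x1,x3,x5}}
  V12={{x5},{x1,x5},{x2,x5},{x3,x5},{x1,x2,x5},{x1,x3,x5}} V13={{x7},{x1,x7},{x2,x7},{x1,x2,x7}} V14={{x5},{x1,x2},{x1,x5},{x1,x7},{x2,x5},{x3,x5},{x1,x2,x5},{x1,x2,x7},{x1,x3,x5}} V15={{x7},{x1,x7},{x2,x7},{x3,x5},{x1,x2,x7},{x1,x3,x5}} V16={{x3,x5},{x1,x3,x5}} V24={{x5},{x1,x4},{x1,x5},{x1,x6},{x2,x5},{x3,x4},{x3,x5},{x3,x6},{x1,x2,x5},{x1,x3,x4},{x1,x3,x5}} V25={{x3,x4},{x3,x5},{x3,x6},{x1,x3,x4},{x1,x3,x5}} V26={{x4},{x1,x4},{x3,x4},{x3,x5},{x3,x6},{x1,x3,x4},{x1,x3,x5}} V34={{x1,x7},{x1,x2,x7}} V35={{x7},{x1,x7},{x2,x7},{x1,x2,x7}} V45={{x3},{x1,x3},{x1,x7},{x3,x4},{x3,x5},{x3,x6},{x1,x2,x7},{x1,x3,x4},{x1,x3,x5}} V46={{x3},{x1,x3},{x1,x4},{x3,x4},{x3,x5},{x3,x6},{x1,x3,x4},{x1,x3,x5}} V56={{x3},{x1,x3},{x3,x4},{x3,x5},{x3,x6},{x1,x3,x4},{x1,x3,x5}}
  V124={{x5},{x1,x5},{x2,x5},{x3,x5},{x1,x2,x5},{x1,x3,x5}} V125={{x3,x5},{x1,x3,x5}} V126={{x3,x5},{x1,x3,x5}} V134={{x1,x7},{x1,x2,x7}} V135={{x7},{x1,x7},{x2,x7},{x1,x2,x7}} V145={{x1,x7},{x3,x5},{x1,x2,x7},{x1,x3,x5}} V146={{x3,x5},{x1,x3,x5}} V156={{x3,x5},{x1,x3,x5}} V245={{x3,x4},{x3,x5},{x3,x6},{x1,x3,x4},{x1,x3,x5}} V246={{x1,x4},{x3,x4},{x3,x5},{x3,x6},{x1,x3,x4},{x1,x3,x5}} V256={{x3,x4},{x3,x5},{x3,x6},{x1,x3,x4},{x1,x3,x5}} V345={{x1,x7},{x1,x2,x7}} V456={{x3},{x1,x3},{x3,x4},{x3,x5},{x3,x6},{x1,x3,x4},{x1,x3,x5}}
  V1245={{x3,x5},{x1,x3,x5}} V1246={{x3,x5},{x1,x3,x5}} V1256={{x3,x5},{x1,x3,x5}} V1345={{x1,x7},{x1,x2,x7}} V1456={{x3,x5},{x1,x3,x5}} V2456={{x3,x4},{x3,x5},{x3,x6},{x1,x3,x4},{x1,x3,x5}}
  V12456={{x3,x5},{x1,x3,x5}}
components per intersection:
  V1: {{x2},{x5},{x7},{x1,x2},{x1,x5},{x1,x7},{x2,x5},{x2,x7},{x3,x5},{x1,x2,x5},{x1,x2,x7},{x1,x3,x5}}
  V2: {{x4},{x1,x4},{x3,x4},{x1,x3,x4}} {{x5},{x1,x5},{x2,x5},{x3,x5},{x1,x2,x5},{x1,x3,x5}} {{x6},{x1,x6},{x3,x6}}
  V3: {{x7},{x1,x7},{x2,x7},{x1,x2,x7}}
  V4: {{x1},{x3},{x5},{x1,x2},{x1,x3},{x1,x4},{x1,x5},{x1,x6},{x1,x7},{x2,x5},{x3,x4},{x3,x5},{x3,x6},{x1,x2,x5},{x1,x2,x7},{x1,x3,x4},{x1,x3,x5}}
  V5: {{x3},{x1,x3},{x3,x4},{x3,x5},{x3,x6},{x1,x3,x4},{x1,x3,x5}} {{x7},{x1,x7},{x2,x7},{x1,x2,x7}}
  V6: {{x3},{x4},{x1,x3},{x1,x4},{x3,x4},{x3,x5},{x3,x6},{x1,x3,x4},{x1,x3,x5}}
  V12: {{x5},{x1,x5},{x2,x5},{x3,x5},{x1,x2,x5},{x1,x3,x5}}
  V13: {{x7},{x1,x7},{x2,x7},{x1,x2,x7}}
  V14: {{x5},{x1,x2},{x1,x5},{x1,x7},{x2,x5},{x3,x5},{x1,x2,x5},{x1,x2,x7},{x1,x3,x5}}
  V15: {{x7},{x1,x7},{x2,x7},{x1,x2,x7}} {{x3,x5},{x1,x3,x5}}
  V16: {{x3,x5},{x1,x3,x5}}
  V24: {{x5},{x1,x5},{x2,x5},{x3,x5},{x1,x2,x5},{x1,x3,x5}} {{x1,x4},{x3,x4},{x1,x3,x4}} {{x1,x6}} {{x3,x6}}
  V25: {{x3,x4},{x1,x3,x4}} {{x3,x5},{x1,x3,x5}} {{x3,x6}}
  V26: {{x4},{x1,x4},{x3,x4},{x1,x3,x4}} {{x3,x5},{x1,x3,x5}} {{x3,x6}}
  V34: {{x1,x7},{x1,x2,x7}}
  V35: {{x7},{x1,x7},{x2,x7},{x1,x2,x7}}
  V45: {{x3},{x1,x3},{x3,x4},{x3,x5},{x3,x6},{x1,x3,x4},{x1,x3,x5}} {{x1,x7},{x1,x2,x7}}
  V46: {{x3},{x1,x3},{x1,x4},{x3,x4},{x3,x5},{x3,x6},{x1,x3,x4},{x1,x3,x5}}
  V56: {{x3},{x1,x3},{x3,x4},{x3,x5},{x3,x6},{x1,x3,x4},{x1,x3,x5}}
  V124: {{x5},{x1,x5},{x2,x5},{x3,x5},{x1,x2,x5},{x1,x3,x5}}
  V125: {{x3,x5},{x1,x3,x5}}
  V126: {{x3,x5},{x1,x3,x5}}
  V134: {{x1,x7},{x1,x2,x7}}
  V135: {{x7},{x1,x7},{x2,x7},{x1,x2,x7}}
  V145: {{x1,x7},{x1,x2,x7}} {{x3,x5},{x1,x3,x5}}
  V146: {{x3,x5},{x1,x3,x5}}
  V156: {{x3,x5},{x1,x3,x5}}
  V245: {{x3,x4},{x1,x3,x4}} {{x3,x5},{x1,x3,x5}} {{x3,x6}}
  V246: {{x1,x4},{x3,x4},{x1,x3,x4}} {{x3,x5},{x1,x3,x5}} {{x3,x6}}
  V256: {{x3,x4},{x1,x3,x4}} {{x3,x5},{x1,x3,x5}} {{x3,x6}}
  V345: {{x1,x7},{x1,x2,x7}}
  V456: {{x3},{x1,x3},{x3,x4},{x3,x5},{x3,x6},{x1,x3,x4},{x1,x3,x5}}
  V1245: {{x3,x5},{x1,x3,x5}}
  V1246: {{x3,x5},{x1,x3,x5}}
  V1256: {{x3,x5},{x1,x3,x5}}
  V1345: {{x1,x7},{x1,x2,x7}}
  V1456: {{x3,x5},{x1,x3,x5}}
  V2456: {{x3,x4},{x1,x3,x4}} {{x3,x5},{x1,x3,x5}} {{x3,x6}}
  V12456: {{x3,x5},{x1,x3,x5}}
C dims 9,22,20,8; δ0: rk 8, SNF 1^8; δ1: rk 13, SNF 1^13; δ2: rk 7, SNF 1^7
Ȟ^0 = (9 − 8) − 0 = 1, so Ȟ^0 ≅ Z
Ȟ^1 = (22 − 13) − 8 = 1, so Ȟ^1 ≅ Z
Ȟ^2 = (20 − 7) − 13 = 0, so Ȟ^2 ≅ 0


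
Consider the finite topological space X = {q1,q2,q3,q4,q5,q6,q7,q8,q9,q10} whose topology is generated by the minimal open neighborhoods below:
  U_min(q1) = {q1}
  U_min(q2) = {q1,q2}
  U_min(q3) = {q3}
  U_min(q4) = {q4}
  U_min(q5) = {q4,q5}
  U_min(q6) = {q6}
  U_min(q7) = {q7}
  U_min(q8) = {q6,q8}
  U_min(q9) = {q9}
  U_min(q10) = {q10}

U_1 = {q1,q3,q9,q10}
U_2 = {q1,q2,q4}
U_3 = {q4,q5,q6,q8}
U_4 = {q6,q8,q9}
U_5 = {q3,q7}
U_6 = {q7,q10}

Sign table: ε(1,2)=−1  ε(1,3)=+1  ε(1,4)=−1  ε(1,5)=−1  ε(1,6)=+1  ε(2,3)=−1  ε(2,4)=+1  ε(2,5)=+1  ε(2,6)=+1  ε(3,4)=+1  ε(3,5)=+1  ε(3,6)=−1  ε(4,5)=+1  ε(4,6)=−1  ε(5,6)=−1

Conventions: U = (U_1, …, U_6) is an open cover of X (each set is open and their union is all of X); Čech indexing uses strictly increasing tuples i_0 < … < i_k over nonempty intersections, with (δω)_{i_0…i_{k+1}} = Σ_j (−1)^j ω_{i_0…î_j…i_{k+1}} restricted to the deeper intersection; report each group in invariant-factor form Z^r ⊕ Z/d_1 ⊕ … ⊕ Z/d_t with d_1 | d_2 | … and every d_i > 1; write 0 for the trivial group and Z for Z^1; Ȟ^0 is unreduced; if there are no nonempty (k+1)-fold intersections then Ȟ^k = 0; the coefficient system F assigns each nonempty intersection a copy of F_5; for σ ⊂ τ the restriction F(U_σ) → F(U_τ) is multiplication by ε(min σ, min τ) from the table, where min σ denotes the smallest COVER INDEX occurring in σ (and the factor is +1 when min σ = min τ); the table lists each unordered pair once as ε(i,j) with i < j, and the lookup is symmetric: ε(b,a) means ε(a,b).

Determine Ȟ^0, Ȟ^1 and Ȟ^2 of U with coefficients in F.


Ȟ^0(U;F) ≅ 0, Ȟ^1(U;F) ≅ Z/5 and Ȟ^2(U;F) ≅ 0

nerve of the cover:
  U12={q1} U14={q9} U15={q3} U16={q10} U23={q4} U34={q6,q8} U56={q7}
C dims 6,7; δ0: rk_F5 6
Ȟ^0 = (6 − 6) − 0 = 0, so Ȟ^0 ≅ 0
Ȟ^1 = (7 − 0) − 6 = 1, so Ȟ^1 ≅ Z/5
Ȟ^2 = (0 − 0) − 0 = 0, so Ȟ^2 ≅ 0


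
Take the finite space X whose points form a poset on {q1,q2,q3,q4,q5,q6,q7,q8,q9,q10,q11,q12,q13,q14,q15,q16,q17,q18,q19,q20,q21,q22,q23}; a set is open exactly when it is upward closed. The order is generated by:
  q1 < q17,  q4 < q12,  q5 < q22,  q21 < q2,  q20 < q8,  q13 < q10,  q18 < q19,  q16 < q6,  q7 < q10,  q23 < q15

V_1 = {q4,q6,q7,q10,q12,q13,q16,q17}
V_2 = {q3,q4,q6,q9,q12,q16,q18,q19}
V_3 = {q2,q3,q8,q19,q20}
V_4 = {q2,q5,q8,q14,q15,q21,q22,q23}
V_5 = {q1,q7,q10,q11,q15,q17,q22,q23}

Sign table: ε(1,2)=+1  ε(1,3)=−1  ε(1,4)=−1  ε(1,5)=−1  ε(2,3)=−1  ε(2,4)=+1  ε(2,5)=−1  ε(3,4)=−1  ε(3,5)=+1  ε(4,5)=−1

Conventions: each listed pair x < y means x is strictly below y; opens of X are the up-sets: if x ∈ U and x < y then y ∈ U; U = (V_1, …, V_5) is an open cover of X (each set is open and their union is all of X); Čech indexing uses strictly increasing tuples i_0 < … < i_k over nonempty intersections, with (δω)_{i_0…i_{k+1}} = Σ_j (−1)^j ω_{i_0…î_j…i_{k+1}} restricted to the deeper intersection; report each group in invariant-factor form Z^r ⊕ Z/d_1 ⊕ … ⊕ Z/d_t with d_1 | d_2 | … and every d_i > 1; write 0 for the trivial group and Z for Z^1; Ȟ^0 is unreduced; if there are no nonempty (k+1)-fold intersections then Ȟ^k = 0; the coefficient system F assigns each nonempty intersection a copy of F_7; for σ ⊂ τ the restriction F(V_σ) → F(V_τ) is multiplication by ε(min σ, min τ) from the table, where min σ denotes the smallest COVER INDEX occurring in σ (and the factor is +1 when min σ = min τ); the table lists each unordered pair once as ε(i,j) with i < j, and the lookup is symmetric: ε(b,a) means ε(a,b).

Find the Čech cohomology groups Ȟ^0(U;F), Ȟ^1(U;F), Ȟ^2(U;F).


intersection data:
  V12={q4,q6,q12,q16} V15={q7,q10,q17} V23={q3,q19} V34={q2,q8} V45={q15,q22,q23}
C dims 5,5; δ0: rk_F7 4
Ȟ^0 = (5 − 4) − 0 = 1, so Ȟ^0 ≅ Z/7
Ȟ^1 = (5 − 0) − 4 = 1, so Ȟ^1 ≅ Z/7
Ȟ^2 = (0 − 0) − 0 = 0, so Ȟ^2 ≅ 0

Ȟ^0 ≅ Z/7, Ȟ^1 ≅ Z/7 and Ȟ^2 ≅ 0


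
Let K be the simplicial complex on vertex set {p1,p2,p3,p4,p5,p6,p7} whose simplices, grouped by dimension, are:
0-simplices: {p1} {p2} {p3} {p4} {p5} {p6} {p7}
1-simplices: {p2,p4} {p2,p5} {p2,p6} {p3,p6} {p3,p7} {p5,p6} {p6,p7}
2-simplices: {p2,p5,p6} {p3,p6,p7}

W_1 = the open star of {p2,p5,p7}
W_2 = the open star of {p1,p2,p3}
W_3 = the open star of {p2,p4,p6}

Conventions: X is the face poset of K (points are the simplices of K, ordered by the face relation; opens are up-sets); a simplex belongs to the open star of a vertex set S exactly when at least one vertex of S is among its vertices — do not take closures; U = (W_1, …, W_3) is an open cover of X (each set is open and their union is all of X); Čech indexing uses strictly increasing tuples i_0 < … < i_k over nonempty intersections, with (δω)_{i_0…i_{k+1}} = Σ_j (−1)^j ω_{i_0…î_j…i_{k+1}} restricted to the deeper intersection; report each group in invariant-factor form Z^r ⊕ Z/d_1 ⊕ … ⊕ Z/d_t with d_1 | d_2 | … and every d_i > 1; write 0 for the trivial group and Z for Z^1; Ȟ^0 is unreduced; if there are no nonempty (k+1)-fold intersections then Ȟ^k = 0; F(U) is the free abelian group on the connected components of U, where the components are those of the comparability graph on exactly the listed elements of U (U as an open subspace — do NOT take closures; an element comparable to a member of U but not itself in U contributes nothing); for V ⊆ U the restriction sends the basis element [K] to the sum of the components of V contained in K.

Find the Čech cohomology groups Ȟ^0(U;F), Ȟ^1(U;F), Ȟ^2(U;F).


Ȟ^0 = Z^2,  Ȟ^1 = 0,  Ȟ^2 = 0

nonempty intersections:
  W1={{p2},{p5},{p7},{p2,p4},{p2,p5},{p2,p6},{p3,p7},{p5,p6},{p6,p7},{p2,p5,p6},{p3,p6,p7}} W2={{p1},{p2},{p3},{p2,p4},{p2,p5},{p2,p6},{p3,p6},{p3,p7},{p2,p5,p6},{p3,p6,p7}} W3={{p2},{p4},{p6},{p2,p4},{p2,p5},{p2,p6},{p3,p6},{p5,p6},{p6,p7},{p2,p5,p6},{p3,p6,p7}}
  W12={{p2},{p2,p4},{p2,p5},{p2,p6},{p3,p7},{p2,p5,p6},{p3,p6,p7}} W13={{p2},{p2,p4},{p2,p5},{p2,p6},{p5,p6},{p6,p7},{p2,p5,p6},{p3,p6,p7}} W23={{p2},{p2,p4},{p2,p5},{p2,p6},{p3,p6},{p2,p5,p6},{p3,p6,p7}}
  W123={{p2},{p2,p4},{p2,p5},{p2,p6},{p2,p5,p6},{p3,p6,p7}}
components per intersection:
  W1: {{p2},{p5},{p2,p4},{p2,p5},{p2,p6},{p5,p6},{p2,p5,p6}} {{p7},{p3,p7},{p6,p7},{p3,p6,p7}}
  W2: {{p1}} {{p2},{p2,p4},{p2,p5},{p2,p6},{p2,p5,p6}} {{p3},{p3,p6},{p3,p7},{p3,p6,p7}}
  W3: {{p2},{p4},{p6},{p2,p4},{p2,p5},{p2,p6},{p3,p6},{p5,p6},{p6,p7},{p2,p5,p6},{p3,p6,p7}}
  W12: {{p2},{p2,p4},{p2,p5},{p2,p6},{p2,p5,p6}} {{p3,p7},{p3,p6,p7}}
  W13: {{p2},{p2,p4},{p2,p5},{p2,p6},{p5,p6},{p2,p5,p6}} {{p6,p7},{p3,p6,p7}}
  W23: {{p2},{p2,p4},{p2,p5},{p2,p6},{p2,p5,p6}} {{p3,p6},{p3,p6,p7}}
  W123: {{p2},{p2,p4},{p2,p5},{p2,p6},{p2,p5,p6}} {{p3,p6,p7}}
C dims 6,6,2; δ0: rk 4, SNF 1^4; δ1: rk 2, SNF 1^2
Ȟ^0: (6−4)−0=2 ⇒ Z^2
Ȟ^1: (6−2)−4=0 ⇒ 0
Ȟ^2: (2−0)−2=0 ⇒ 0


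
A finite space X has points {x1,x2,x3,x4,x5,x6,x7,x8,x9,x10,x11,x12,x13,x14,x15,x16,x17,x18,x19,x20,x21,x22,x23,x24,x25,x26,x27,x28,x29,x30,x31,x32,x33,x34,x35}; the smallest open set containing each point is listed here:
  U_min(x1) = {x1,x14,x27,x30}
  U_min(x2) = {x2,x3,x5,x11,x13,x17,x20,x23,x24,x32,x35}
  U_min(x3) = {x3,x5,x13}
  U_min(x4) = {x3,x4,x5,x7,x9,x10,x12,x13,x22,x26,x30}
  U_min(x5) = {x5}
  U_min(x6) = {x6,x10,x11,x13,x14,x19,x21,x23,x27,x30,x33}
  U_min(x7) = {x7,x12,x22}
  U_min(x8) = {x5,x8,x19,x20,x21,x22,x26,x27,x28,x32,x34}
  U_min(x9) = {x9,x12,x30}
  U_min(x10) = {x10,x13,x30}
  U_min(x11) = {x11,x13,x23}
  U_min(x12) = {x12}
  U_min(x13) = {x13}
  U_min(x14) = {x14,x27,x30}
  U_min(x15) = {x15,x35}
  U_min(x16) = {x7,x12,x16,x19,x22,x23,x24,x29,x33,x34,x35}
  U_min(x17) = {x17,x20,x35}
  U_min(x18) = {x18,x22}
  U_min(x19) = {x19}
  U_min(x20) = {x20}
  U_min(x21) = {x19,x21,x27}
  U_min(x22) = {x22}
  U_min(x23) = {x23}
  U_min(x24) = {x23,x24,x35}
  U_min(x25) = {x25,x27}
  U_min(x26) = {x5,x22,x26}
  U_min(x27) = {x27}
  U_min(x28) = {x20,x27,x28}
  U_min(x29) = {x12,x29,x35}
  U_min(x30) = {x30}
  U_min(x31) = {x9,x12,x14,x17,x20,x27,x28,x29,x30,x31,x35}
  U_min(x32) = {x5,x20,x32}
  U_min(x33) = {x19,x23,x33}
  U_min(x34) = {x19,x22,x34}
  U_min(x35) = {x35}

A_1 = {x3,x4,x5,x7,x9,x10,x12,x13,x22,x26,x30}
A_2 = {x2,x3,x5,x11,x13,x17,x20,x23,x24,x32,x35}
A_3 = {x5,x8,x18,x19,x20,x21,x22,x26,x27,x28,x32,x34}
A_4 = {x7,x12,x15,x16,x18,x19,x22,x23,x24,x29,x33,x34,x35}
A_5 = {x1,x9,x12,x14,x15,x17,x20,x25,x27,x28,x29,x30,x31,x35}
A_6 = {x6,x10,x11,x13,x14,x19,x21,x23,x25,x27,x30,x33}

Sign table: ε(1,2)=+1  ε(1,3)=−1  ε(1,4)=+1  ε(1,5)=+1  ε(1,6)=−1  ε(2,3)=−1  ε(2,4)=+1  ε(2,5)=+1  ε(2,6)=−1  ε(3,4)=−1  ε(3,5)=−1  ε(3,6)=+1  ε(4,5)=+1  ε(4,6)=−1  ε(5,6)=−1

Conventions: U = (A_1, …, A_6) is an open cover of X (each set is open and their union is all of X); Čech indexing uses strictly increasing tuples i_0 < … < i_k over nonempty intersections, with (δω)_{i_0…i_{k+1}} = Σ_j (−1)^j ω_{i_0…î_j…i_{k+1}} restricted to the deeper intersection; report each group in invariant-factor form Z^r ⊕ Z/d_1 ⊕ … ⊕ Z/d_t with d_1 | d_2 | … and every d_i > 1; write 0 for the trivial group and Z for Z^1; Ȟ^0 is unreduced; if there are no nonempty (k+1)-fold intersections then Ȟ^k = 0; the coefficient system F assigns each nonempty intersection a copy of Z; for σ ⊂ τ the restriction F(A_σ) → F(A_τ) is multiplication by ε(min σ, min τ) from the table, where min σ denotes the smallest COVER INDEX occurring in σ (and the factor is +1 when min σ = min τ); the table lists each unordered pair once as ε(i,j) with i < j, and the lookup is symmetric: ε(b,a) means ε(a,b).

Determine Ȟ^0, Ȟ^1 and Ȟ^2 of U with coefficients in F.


cover nerve:
  A12={x3,x5,x13} A13={x5,x22,x26} A14={x7,x12,x22} A15={x9,x12,x30} A16={x10,x13,x30} A23={x5,x20,x32} A24={x23,x24,x35} A25={x17,x20,x35} A26={x11,x13,x23} A34={x18,x19,x22,x34} A35={x20,x27,x28} A36={x19,x21,x27} A45={x12,x15,x29,x35} A46={x19,x23,x33} A56={x14,x25,x27,x30}
  A123={x5} A126={x13} A134={x22} A145={x12} A156={x30} A235={x20} A245={x35} A246={x23} A346={x19} A356={x27}
C dims 6,15,10; δ0: rk 5, SNF 1^5; δ1: rk 10, SNF 1^9·2
Ȟ^0: (6−5)−0=1 ⇒ Z
Ȟ^1: (15−10)−5=0 ⇒ 0
Ȟ^2: (10−0)−10=0 plus torsion [2] ⇒ Z/2

Ȟ^0 ≅ Z, Ȟ^1 ≅ 0, Ȟ^2 ≅ Z/2


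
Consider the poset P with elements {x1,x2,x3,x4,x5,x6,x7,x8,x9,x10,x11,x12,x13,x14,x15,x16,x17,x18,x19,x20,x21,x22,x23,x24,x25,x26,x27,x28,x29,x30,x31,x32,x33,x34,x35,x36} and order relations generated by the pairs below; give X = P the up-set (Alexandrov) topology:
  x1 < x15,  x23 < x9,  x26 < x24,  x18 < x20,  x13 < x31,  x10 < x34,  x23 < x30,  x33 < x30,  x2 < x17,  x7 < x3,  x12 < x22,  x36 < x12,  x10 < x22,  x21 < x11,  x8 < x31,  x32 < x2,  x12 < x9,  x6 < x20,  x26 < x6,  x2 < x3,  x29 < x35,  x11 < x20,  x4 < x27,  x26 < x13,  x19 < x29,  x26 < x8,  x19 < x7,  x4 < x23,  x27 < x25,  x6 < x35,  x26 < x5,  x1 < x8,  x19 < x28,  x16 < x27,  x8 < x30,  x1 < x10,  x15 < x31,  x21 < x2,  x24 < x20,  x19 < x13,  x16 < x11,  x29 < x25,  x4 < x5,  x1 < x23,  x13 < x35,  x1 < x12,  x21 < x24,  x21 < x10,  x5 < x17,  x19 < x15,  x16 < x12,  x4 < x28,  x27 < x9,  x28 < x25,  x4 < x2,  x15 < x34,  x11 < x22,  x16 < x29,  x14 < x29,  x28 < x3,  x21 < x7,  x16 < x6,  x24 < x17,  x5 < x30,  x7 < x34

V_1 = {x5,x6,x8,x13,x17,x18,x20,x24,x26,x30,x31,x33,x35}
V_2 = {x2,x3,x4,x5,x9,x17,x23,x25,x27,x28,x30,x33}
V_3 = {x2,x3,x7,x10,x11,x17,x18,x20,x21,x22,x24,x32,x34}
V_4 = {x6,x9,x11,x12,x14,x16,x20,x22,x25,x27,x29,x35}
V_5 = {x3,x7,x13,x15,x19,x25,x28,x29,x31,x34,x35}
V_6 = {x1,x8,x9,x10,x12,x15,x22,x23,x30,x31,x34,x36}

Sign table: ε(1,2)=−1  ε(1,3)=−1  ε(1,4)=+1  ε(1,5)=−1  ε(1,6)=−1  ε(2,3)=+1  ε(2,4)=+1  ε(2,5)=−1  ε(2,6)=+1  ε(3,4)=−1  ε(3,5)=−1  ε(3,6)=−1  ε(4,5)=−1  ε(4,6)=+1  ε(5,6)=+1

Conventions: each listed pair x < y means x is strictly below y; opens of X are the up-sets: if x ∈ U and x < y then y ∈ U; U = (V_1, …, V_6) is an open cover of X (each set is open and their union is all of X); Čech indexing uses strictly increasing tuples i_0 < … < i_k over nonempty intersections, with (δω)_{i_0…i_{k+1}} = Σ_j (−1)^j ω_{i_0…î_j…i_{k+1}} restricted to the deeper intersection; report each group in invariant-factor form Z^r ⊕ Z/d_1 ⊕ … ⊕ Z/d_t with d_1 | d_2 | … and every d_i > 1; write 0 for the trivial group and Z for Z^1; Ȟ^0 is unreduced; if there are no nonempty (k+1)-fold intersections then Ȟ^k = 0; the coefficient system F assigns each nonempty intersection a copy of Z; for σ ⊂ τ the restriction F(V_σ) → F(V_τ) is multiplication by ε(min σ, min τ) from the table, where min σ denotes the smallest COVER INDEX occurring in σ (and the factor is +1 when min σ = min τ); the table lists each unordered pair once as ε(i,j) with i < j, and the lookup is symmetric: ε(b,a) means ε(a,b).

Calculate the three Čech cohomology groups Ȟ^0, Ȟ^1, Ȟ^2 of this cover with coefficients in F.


nonempty overlaps:
  V12={x5,x17,x30,x33} V13={x17,x18,x20,x24} V14={x6,x20,x35} V15={x13,x31,x35} V16={x8,x30,x31} V23={x2,x3,x17} V24={x9,x25,x27} V25={x3,x25,x28} V26={x9,x23,x30} V34={x11,x20,x22} V35={x3,x7,x34} V36={x10,x22,x34} V45={x25,x29,x35} V46={x9,x12,x22} V56={x15,x31,x34}
  V123={x17} V126={x30} V134={x20} V145={x35} V156={x31} V235={x3} V245={x25} V246={x9} V346={x22} V356={x34}
C dims 6,15,10; δ0: rk 6, SNF 1^5·2; δ1: rk 9, SNF 1^9
degree 0: 6−6−0 = 0 → Ȟ^0 ≅ 0
degree 1: 15−9−6 = 0 plus torsion [2] → Ȟ^1 ≅ Z/2
degree 2: 10−0−9 = 1 → Ȟ^2 ≅ Z

Ȟ^0 = 0, Ȟ^1 = Z/2, Ȟ^2 = Z


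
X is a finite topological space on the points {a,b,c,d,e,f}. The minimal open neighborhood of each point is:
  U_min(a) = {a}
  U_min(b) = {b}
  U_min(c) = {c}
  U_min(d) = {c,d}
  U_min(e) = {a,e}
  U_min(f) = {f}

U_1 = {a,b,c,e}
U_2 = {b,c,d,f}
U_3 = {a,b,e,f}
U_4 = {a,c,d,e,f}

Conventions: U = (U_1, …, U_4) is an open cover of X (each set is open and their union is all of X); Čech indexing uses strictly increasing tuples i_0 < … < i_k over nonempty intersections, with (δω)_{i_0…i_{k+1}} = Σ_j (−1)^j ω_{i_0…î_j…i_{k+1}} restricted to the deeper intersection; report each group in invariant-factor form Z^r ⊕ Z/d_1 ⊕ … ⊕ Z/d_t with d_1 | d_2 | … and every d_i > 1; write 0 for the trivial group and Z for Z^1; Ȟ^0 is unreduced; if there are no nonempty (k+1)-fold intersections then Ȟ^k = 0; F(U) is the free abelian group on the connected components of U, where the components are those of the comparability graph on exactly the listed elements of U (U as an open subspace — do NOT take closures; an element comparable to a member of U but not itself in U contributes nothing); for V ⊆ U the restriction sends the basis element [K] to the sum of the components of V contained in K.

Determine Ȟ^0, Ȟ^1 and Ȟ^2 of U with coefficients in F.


nerve of the cover:
  U12={b,c} U13={a,b,e} U14={a,c,e} U23={b,f} U24={c,d,f} U34={a,e,f}
  U123={b} U124={c} U134={a,e} U234={f}
components per intersection:
  U1: {a,e} {b} {c}
  U2: {b} {c,d} {f}
  U3: {a,e} {b} {f}
  U4: {a,e} {c,d} {f}
  U12: {b} {c}
  U13: {a,e} {b}
  U14: {a,e} {c}
  U23: {b} {f}
  U24: {c,d} {f}
  U34: {a,e} {f}
  U123: {b}
  U124: {c}
  U134: {a,e}
  U234: {f}
C dims 12,12,4; δ0: rk 8, SNF 1^8; δ1: rk 4, SNF 1^4
Ȟ^0 = (12 − 8) − 0 = 4, so Ȟ^0 ≅ Z^4
Ȟ^1 = (12 − 4) − 8 = 0, so Ȟ^1 ≅ 0
Ȟ^2 = (4 − 0) − 4 = 0, so Ȟ^2 ≅ 0

Ȟ^0(U;F) ≅ Z^4; Ȟ^1(U;F) ≅ 0; Ȟ^2(U;F) ≅ 0


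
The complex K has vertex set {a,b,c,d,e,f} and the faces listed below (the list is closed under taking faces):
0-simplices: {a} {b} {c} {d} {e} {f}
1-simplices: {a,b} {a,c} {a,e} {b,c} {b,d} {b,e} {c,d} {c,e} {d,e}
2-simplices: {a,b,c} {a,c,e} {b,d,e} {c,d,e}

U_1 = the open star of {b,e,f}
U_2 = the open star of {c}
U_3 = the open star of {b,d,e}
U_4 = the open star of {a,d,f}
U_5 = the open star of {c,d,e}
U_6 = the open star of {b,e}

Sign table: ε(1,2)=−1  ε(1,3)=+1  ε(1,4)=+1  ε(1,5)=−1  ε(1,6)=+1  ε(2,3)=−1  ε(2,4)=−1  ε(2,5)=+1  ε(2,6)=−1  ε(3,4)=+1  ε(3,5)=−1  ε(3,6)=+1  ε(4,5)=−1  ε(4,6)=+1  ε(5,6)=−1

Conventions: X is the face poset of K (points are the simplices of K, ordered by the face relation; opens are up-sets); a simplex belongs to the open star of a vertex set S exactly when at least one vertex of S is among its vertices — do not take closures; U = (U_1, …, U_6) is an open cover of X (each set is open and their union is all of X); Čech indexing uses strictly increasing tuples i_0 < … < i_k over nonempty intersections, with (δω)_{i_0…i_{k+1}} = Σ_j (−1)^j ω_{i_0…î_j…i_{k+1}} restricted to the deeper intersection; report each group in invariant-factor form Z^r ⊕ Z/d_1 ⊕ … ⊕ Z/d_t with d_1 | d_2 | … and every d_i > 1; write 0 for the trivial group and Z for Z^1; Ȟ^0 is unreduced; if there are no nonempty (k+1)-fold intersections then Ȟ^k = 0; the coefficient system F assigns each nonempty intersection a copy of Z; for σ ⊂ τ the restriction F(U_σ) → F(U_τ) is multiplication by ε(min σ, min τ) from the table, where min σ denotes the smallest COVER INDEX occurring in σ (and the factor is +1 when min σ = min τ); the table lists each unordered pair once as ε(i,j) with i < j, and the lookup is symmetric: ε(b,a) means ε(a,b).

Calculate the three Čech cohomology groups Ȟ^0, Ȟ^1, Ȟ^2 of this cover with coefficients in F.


nerve simplices:
  U1={{b},{e},{f},{a,b},{a,e},{b,c},{b,d},{b,e},{c,e},{d,e},{a,b,c},{a,c,e},{b,d,e},{c,d,e}} U2={{c},{a,c},{b,c},{c,d},{c,e},{a,b,c},{a,c,e},{c,d,e}} U3={{b},{d},{e},{a,b},{a,e},{b,c},{b,d},{b,e},{c,d},{c,e},{d,e},{a,b,c},{a,c,e},{b,d,e},{c,d,e}} U4={{a},{d},{f},{a,b},{a,c},{a,e},{b,d},{c,d},{d,e},{a,b,c},{a,c,e},{b,d,e},{c,d,e}} U5={{c},{d},{e},{a,c},{a,e},{b,c},{b,d},{b,e},{c,d},{c,e},{d,e},{a,b,c},{a,c,e},{b,d,e},{c,d,e}} U6={{b},{e},{a,b},{a,e},{b,c},{b,d},{b,e},{c,e},{d,e},{a,b,c},{a,c,e},{b,d,e},{c,d,e}}
  U12={{b,c},{c,e},{a,b,c},{a,c,e},{c,d,e}} U13={{b},{e},{a,b},{a,e},{b,c},{b,d},{b,e},{c,e},{d,e},{a,b,c},{a,c,e},{b,d,e},{c,d,e}} U14={{f},{a,b},{a,e},{b,d},{d,e},{a,b,c},{a,c,e},{b,d,e},{c,d,e}} U15={{e},{a,e},{b,c},{b,d},{b,e},{c,e},{d,e},{a,b,c},{a,c,e},{b,d,e},{c,d,e}} U16={{b},{e},{a,b},{a,e},{b,c},{b,d},{b,e},{c,e},{d,e},{a,b,c},{a,c,e},{b,d,e},{c,d,e}} U23={{b,c},{c,d},{c,e},{a,b,c},{a,c,e},{c,d,e}} U24={{a,c},{c,d},{a,b,c},{a,c,e},{c,d,e}} U25={{c},{a,c},{b,c},{c,d},{c,e},{a,b,c},{a,c,e},{c,d,e}} U26={{b,c},{c,e},{a,b,c},{a,c,e},{c,d,e}} U34={{d},{a,b},{a,e},{b,d},{c,d},{d,e},{a,b,c},{a,c,e},{b,d,e},{c,d,e}} U35={{d},{e},{a,e},{b,c},{b,d},{b,e},{c,d},{c,e},{d,e},{a,b,c},{a,c,e},{b,d,e},{c,d,e}} U36={{b},{e},{a,b},{a,e},{b,c},{b,d},{b,e},{c,e},{d,e},{a,b,c},{a,c,e},{b,d,e},{c,d,e}} U45={{d},{a,c},{a,e},{b,d},{c,d},{d,e},{a,b,c},{a,c,e},{b,d,e},{c,d,e}} U46={{a,b},{a,e},{b,d},{d,e},{a,b,c},{a,c,e},{b,d,e},{c,d,e}} U56={{e},{a,e},{b,c},{b,d},{b,e},{c,e},{d,e},{a,b,c},{a,c,e},{b,d,e},{c,d,e}}
  U123={{b,c},{c,e},{a,b,c},{a,c,e},{c,d,e}} U124={{a,b,c},{a,c,e},{c,d,e}} U125={{b,c},{c,e},{a,b,c},{a,c,e},{c,d,e}} U126={{b,c},{c,e},{a,b,c},{a,c,e},{c,d,e}} U134={{a,b},{a,e},{b,d},{d,e},{a,b,c},{a,c,e},{b,d,e},{c,d,e}} U135={{e},{a,e},{b,c},{b,d},{b,e},{c,e},{d,e},{a,b,c},{a,c,e},{b,d,e},{c,d,e}} U136={{b},{e},{a,b},{a,e},{b,c},{b,d},{b,e},{c,e},{d,e},{a,b,c},{a,c,e},{b,d,e},{c,d,e}} U145={{a,e},{b,d},{d,e},{a,b,c},{a,c,e},{b,d,e},{c,d,e}} U146={{a,b},{a,e},{b,d},{d,e},{a,b,c},{a,c,e},{b,d,e},{c,d,e}} U156={{e},{a,e},{b,c},{b,d},{b,e},{c,e},{d,e},{a,b,c},{a,c,e},{b,d,e},{c,d,e}} U234={{c,d},{a,b,c},{a,c,e},{c,d,e}} U235={{b,c},{c,d},{c,e},{a,b,c},{a,c,e},{c,d,e}} U236={{b,c},{c,e},{a,b,c},{a,c,e},{c,d,e}} U245={{a,c},{c,d},{a,b,c},{a,c,e},{c,d,e}} U246={{a,b,c},{a,c,e},{c,d,e}} U256={{b,c},{c,e},{a,b,c},{a,c,e},{c,d,e}} U345={{d},{a,e},{b,d},{c,d},{d,e},{a,b,c},{a,c,e},{b,d,e},{c,d,e}} U346={{a,b},{a,e},{b,d},{d,e},{a,b,c},{a,c,e},{b,d,e},{c,d,e}} U356={{e},{a,e},{b,c},{b,d},{b,e},{c,e},{d,e},{a,b,c},{a,c,e},{b,d,e},{c,d,e}} U456={{a,e},{b,d},{d,e},{a,b,c},{a,c,e},{b,d,e},{c,d,e}}
  U1234={{a,b,c},{a,c,e},{c,d,e}} U1235={{b,c},{c,e},{a,b,c},{a,c,e},{c,d,e}} U1236={{b,c},{c,e},{a,b,c},{a,c,e},{c,d,e}} U1245={{a,b,c},{a,c,e},{c,d,e}} U1246={{a,b,c},{a,c,e},{c,d,e}} U1256={{b,c},{c,e},{a,b,c},{a,c,e},{c,d,e}} U1345={{a,e},{b,d},{d,e},{a,b,c},{a,c,e},{b,d,e},{c,d,e}} U1346={{a,b},{a,e},{b,d},{d,e},{a,b,c},{a,c,e},{b,d,e},{c,d,e}} U1356={{e},{a,e},{b,c},{b,d},{b,e},{c,e},{d,e},{a,b,c},{a,c,e},{b,d,e},{c,d,e}} U1456={{a,e},{b,d},{d,e},{a,b,c},{a,c,e},{b,d,e},{c,d,e}} U2345={{c,d},{a,b,c},{a,c,e},{c,d,e}} U2346={{a,b,c},{a,c,e},{c,d,e}} U2356={{b,c},{c,e},{a,b,c},{a,c,e},{c,d,e}} U2456={{a,b,c},{a,c,e},{c,d,e}} U3456={{a,e},{b,d},{d,e},{a,b,c},{a,c,e},{b,d,e},{c,d,e}}
  U12345={{a,b,c},{a,c,e},{c,d,e}} U12346={{a,b,c},{a,c,e},{c,d,e}} U12356={{b,c},{c,e},{a,b,c},{a,c,e},{c,d,e}} U12456={{a,b,c},{a,c,e},{c,d,e}} U13456={{a,e},{b,d},{d,e},{a,b,c},{a,c,e},{b,d,e},{c,d,e}} U23456={{a,b,c},{a,c,e},{c,d,e}}
  U123456={{a,b,c},{a,c,e},{c,d,e}}
C dims 6,15,20,15; δ0: rk 5, SNF 1^5; δ1: rk 10, SNF 1^10; δ2: rk 10, SNF 1^10
degree 0: 6−5−0 = 1 → Ȟ^0 ≅ Z
degree 1: 15−10−5 = 0 → Ȟ^1 ≅ 0
degree 2: 20−10−10 = 0 → Ȟ^2 ≅ 0

Ȟ^0 ≅ Z, Ȟ^1 ≅ 0 and Ȟ^2 ≅ 0


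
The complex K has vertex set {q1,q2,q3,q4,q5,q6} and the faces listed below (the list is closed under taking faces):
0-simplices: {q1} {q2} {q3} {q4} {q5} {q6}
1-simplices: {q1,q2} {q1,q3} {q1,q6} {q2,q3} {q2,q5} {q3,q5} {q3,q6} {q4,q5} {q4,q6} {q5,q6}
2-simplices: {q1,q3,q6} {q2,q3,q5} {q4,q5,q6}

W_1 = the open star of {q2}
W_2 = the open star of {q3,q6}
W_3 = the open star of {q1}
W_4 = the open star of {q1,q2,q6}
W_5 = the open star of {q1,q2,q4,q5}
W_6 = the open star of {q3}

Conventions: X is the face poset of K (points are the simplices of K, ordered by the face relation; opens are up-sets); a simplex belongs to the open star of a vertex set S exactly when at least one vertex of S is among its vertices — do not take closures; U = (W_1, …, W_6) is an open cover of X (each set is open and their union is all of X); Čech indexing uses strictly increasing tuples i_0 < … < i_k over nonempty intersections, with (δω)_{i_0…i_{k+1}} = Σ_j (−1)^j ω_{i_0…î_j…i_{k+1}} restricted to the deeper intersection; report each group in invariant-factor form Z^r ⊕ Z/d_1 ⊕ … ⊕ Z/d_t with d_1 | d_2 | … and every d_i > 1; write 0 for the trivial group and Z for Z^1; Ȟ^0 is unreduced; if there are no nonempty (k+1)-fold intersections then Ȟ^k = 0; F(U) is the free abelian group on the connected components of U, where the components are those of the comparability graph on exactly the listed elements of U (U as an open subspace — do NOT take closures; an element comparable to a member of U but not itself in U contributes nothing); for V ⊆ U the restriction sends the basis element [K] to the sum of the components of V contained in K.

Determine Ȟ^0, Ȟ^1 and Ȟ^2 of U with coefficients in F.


nonempty overlaps:
  W1={{q2},{q1,q2},{q2,q3},{q2,q5},{q2,q3,q5}} W2={{q3},{q6},{q1,q3},{q1,q6},{q2,q3},{q3,q5},{q3,q6},{q4,q6},{q5,q6},{q1,q3,q6},{q2,q3,q5},{q4,q5,q6}} W3={{q1},{q1,q2},{q1,q3},{q1,q6},{q1,q3,q6}} W4={{q1},{q2},{q6},{q1,q2},{q1,q3},{q1,q6},{q2,q3},{q2,q5},{q3,q6},{q4,q6},{q5,q6},{q1,q3,q6},{q2,q3,q5},{q4,q5,q6}} W5={{q1},{q2},{q4},{q5},{q1,q2},{q1,q3},{q1,q6},{q2,q3},{q2,q5},{q3,q5},{q4,q5},{q4,q6},{q5,q6},{q1,q3,q6},{q2,q3,q5},{q4,q5,q6}} W6={{q3},{q1,q3},{q2,q3},{q3,q5},{q3,q6},{q1,q3,q6},{q2,q3,q5}}
  W12={{q2,q3},{q2,q3,q5}} W13={{q1,q2}} W14={{q2},{q1,q2},{q2,q3},{q2,q5},{q2,q3,q5}} W15={{q2},{q1,q2},{q2,q3},{q2,q5},{q2,q3,q5}} W16={{q2,q3},{q2,q3,q5}} W23={{q1,q3},{q1,q6},{q1,q3,q6}} W24={{q6},{q1,q3},{q1,q6},{q2,q3},{q3,q6},{q4,q6},{q5,q6},{q1,q3,q6},{q2,q3,q5},{q4,q5,q6}} W25={{q1,q3},{q1,q6},{q2,q3},{q3,q5},{q4,q6},{q5,q6},{q1,q3,q6},{q2,q3,q5},{q4,q5,q6}} W26={{q3},{q1,q3},{q2,q3},{q3,q5},{q3,q6},{q1,q3,q6},{q2,q3,q5}} W34={{q1},{q1,q2},{q1,q3},{q1,q6},{q1,q3,q6}} W35={{q1},{q1,q2},{q1,q3},{q1,q6},{q1,q3,q6}} W36={{q1,q3},{q1,q3,q6}} W45={{q1},{q2},{q1,q2},{q1,q3},{q1,q6},{q2,q3},{q2,q5},{q4,q6},{q5,q6},{q1,q3,q6},{q2,q3,q5},{q4,q5,q6}} W46={{q1,q3},{q2,q3},{q3,q6},{q1,q3,q6},{q2,q3,q5}} W56={{q1,q3},{q2,q3},{q3,q5},{q1,q3,q6},{q2,q3,q5}}
  W124={{q2,q3},{q2,q3,q5}} W125={{q2,q3},{q2,q3,q5}} W126={{q2,q3},{q2,q3,q5}} W134={{q1,q2}} W135={{q1,q2}} W145={{q2},{q1,q2},{q2,q3},{q2,q5},{q2,q3,q5}} W146={{q2,q3},{q2,q3,q5}} W156={{q2,q3},{q2,q3,q5}} W234={{q1,q3},{q1,q6},{q1,q3,q6}} W235={{q1,q3},{q1,q6},{q1,q3,q6}} W236={{q1,q3},{q1,q3,q6}} W245={{q1,q3},{q1,q6},{q2,q3},{q4,q6},{q5,q6},{q1,q3,q6},{q2,q3,q5},{q4,q5,q6}} W246={{q1,q3},{q2,q3},{q3,q6},{q1,q3,q6},{q2,q3,q5}} W256={{q1,q3},{q2,q3},{q3,q5},{q1,q3,q6},{q2,q3,q5}} W345={{q1},{q1,q2},{q1,q3},{q1,q6},{q1,q3,q6}} W346={{q1,q3},{q1,q3,q6}} W356={{q1,q3},{q1,q3,q6}} W456={{q1,q3},{q2,q3},{q1,q3,q6},{q2,q3,q5}}
  W1245={{q2,q3},{q2,q3,q5}} W1246={{q2,q3},{q2,q3,q5}} W1256={{q2,q3},{q2,q3,q5}} W1345={{q1,q2}} W1456={{q2,q3},{q2,q3,q5}} W2345={{q1,q3},{q1,q6},{q1,q3,q6}} W2346={{q1,q3},{q1,q3,q6}} W2356={{q1,q3},{q1,q3,q6}} W2456={{q1,q3},{q2,q3},{q1,q3,q6},{q2,q3,q5}} W3456={{q1,q3},{q1,q3,q6}}
  W12456={{q2,q3},{q2,q3,q5}} W23456={{q1,q3},{q1,q3,q6}}
components per intersection:
  W1: {{q2},{q1,q2},{q2,q3},{q2,q5},{q2,q3,q5}}
  W2: {{q3},{q6},{q1,q3},{q1,q6},{q2,q3},{q3,q5},{q3,q6},{q4,q6},{q5,q6},{q1,q3,q6},{q2,q3,q5},{q4,q5,q6}}
  W3: {{q1},{q1,q2},{q1,q3},{q1,q6},{q1,q3,q6}}
  W4: {{q1},{q2},{q6},{q1,q2},{q1,q3},{q1,q6},{q2,q3},{q2,q5},{q3,q6},{q4,q6},{q5,q6},{q1,q3,q6},{q2,q3,q5},{q4,q5,q6}}
  W5: {{q1},{q2},{q4},{q5},{q1,q2},{q1,q3},{q1,q6},{q2,q3},{q2,q5},{q3,q5},{q4,q5},{q4,q6},{q5,q6},{q1,q3,q6},{q2,q3,q5},{q4,q5,q6}}
  W6: {{q3},{q1,q3},{q2,q3},{q3,q5},{q3,q6},{q1,q3,q6},{q2,q3,q5}}
  W12: {{q2,q3},{q2,q3,q5}}
  W13: {{q1,q2}}
  W14: {{q2},{q1,q2},{q2,q3},{q2,q5},{q2,q3,q5}}
  W15: {{q2},{q1,q2},{q2,q3},{q2,q5},{q2,q3,q5}}
  W16: {{q2,q3},{q2,q3,q5}}
  W23: {{q1,q3},{q1,q6},{q1,q3,q6}}
  W24: {{q6},{q1,q3},{q1,q6},{q3,q6},{q4,q6},{q5,q6},{q1,q3,q6},{q4,q5,q6}} {{q2,q3},{q2,q3,q5}}
  W25: {{q1,q3},{q1,q6},{q1,q3,q6}} {{q2,q3},{q3,q5},{q2,q3,q5}} {{q4,q6},{q5,q6},{q4,q5,q6}}
  W26: {{q3},{q1,q3},{q2,q3},{q3,q5},{q3,q6},{q1,q3,q6},{q2,q3,q5}}
  W34: {{q1},{q1,q2},{q1,q3},{q1,q6},{q1,q3,q6}}
  W35: {{q1},{q1,q2},{q1,q3},{q1,q6},{q1,q3,q6}}
  W36: {{q1,q3},{q1,q3,q6}}
  W45: {{q1},{q2},{q1,q2},{q1,q3},{q1,q6},{q2,q3},{q2,q5},{q1,q3,q6},{q2,q3,q5}} {{q4,q6},{q5,q6},{q4,q5,q6}}
  W46: {{q1,q3},{q3,q6},{q1,q3,q6}} {{q2,q3},{q2,q3,q5}}
  W56: {{q1,q3},{q1,q3,q6}} {{q2,q3},{q3,q5},{q2,q3,q5}}
  W124: {{q2,q3},{q2,q3,q5}}
  W125: {{q2,q3},{q2,q3,q5}}
  W126: {{q2,q3},{q2,q3,q5}}
  W134: {{q1,q2}}
  W135: {{q1,q2}}
  W145: {{q2},{q1,q2},{q2,q3},{q2,q5},{q2,q3,q5}}
  W146: {{q2,q3},{q2,q3,q5}}
  W156: {{q2,q3},{q2,q3,q5}}
  W234: {{q1,q3},{q1,q6},{q1,q3,q6}}
  W235: {{q1,q3},{q1,q6},{q1,q3,q6}}
  W236: {{q1,q3},{q1,q3,q6}}
  W245: {{q1,q3},{q1,q6},{q1,q3,q6}} {{q2,q3},{q2,q3,q5}} {{q4,q6},{q5,q6},{q4,q5,q6}}
  W246: {{q1,q3},{q3,q6},{q1,q3,q6}} {{q2,q3},{q2,q3,q5}}
  W256: {{q1,q3},{q1,q3,q6}} {{q2,q3},{q3,q5},{q2,q3,q5}}
  W345: {{q1},{q1,q2},{q1,q3},{q1,q6},{q1,q3,q6}}
  W346: {{q1,q3},{q1,q3,q6}}
  W356: {{q1,q3},{q1,q3,q6}}
  W456: {{q1,q3},{q1,q3,q6}} {{q2,q3},{q2,q3,q5}}
  W1245: {{q2,q3},{q2,q3,q5}}
  W1246: {{q2,q3},{q2,q3,q5}}
  W1256: {{q2,q3},{q2,q3,q5}}
  W1345: {{q1,q2}}
  W1456: {{q2,q3},{q2,q3,q5}}
  W2345: {{q1,q3},{q1,q6},{q1,q3,q6}}
  W2346: {{q1,q3},{q1,q3,q6}}
  W2356: {{q1,q3},{q1,q3,q6}}
  W2456: {{q1,q3},{q1,q3,q6}} {{q2,q3},{q2,q3,q5}}
  W3456: {{q1,q3},{q1,q3,q6}}
  W12456: {{q2,q3},{q2,q3,q5}}
  W23456: {{q1,q3},{q1,q3,q6}}
C dims 6,21,23,11; δ0: rk 5, SNF 1^5; δ1: rk 14, SNF 1^14; δ2: rk 9, SNF 1^9
degree 0: 6−5−0 = 1 → Ȟ^0 ≅ Z
degree 1: 21−14−5 = 2 → Ȟ^1 ≅ Z^2
degree 2: 23−9−14 = 0 → Ȟ^2 ≅ 0

Ȟ^0 = Z, Ȟ^1 = Z^2 and Ȟ^2 = 0


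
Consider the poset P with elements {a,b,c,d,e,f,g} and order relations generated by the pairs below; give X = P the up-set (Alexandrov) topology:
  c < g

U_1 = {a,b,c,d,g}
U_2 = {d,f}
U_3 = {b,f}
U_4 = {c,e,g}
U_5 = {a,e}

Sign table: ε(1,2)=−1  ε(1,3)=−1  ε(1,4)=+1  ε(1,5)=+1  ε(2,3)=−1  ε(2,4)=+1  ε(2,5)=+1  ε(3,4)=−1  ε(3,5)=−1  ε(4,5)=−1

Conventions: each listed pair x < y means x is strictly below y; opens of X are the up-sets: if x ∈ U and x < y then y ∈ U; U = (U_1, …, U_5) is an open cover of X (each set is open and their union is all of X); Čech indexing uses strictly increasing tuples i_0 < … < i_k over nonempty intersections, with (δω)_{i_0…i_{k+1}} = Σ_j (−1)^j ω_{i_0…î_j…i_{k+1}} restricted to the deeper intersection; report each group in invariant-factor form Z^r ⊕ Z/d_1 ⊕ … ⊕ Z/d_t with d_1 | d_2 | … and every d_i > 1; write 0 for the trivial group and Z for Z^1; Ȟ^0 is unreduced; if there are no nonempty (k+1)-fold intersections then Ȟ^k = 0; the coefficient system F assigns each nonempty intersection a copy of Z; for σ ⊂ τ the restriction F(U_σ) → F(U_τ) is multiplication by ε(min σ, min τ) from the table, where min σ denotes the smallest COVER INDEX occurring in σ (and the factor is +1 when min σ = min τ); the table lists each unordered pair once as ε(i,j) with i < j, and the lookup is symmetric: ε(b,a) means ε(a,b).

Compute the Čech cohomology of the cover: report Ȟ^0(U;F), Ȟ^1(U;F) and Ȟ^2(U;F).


Ȟ^0 ≅ 0, Ȟ^1 ≅ Z ⊕ Z/2, Ȟ^2 ≅ 0

nonempty intersections:
  U12={d} U13={b} U14={c,g} U15={a} U23={f} U45={e}
C dims 5,6; δ0: rk 5, SNF 1^4·2
Ȟ^0: (5−5)−0=0 ⇒ 0
Ȟ^1: (6−0)−5=1 plus torsion [2] ⇒ Z ⊕ Z/2
Ȟ^2: (0−0)−0=0 ⇒ 0


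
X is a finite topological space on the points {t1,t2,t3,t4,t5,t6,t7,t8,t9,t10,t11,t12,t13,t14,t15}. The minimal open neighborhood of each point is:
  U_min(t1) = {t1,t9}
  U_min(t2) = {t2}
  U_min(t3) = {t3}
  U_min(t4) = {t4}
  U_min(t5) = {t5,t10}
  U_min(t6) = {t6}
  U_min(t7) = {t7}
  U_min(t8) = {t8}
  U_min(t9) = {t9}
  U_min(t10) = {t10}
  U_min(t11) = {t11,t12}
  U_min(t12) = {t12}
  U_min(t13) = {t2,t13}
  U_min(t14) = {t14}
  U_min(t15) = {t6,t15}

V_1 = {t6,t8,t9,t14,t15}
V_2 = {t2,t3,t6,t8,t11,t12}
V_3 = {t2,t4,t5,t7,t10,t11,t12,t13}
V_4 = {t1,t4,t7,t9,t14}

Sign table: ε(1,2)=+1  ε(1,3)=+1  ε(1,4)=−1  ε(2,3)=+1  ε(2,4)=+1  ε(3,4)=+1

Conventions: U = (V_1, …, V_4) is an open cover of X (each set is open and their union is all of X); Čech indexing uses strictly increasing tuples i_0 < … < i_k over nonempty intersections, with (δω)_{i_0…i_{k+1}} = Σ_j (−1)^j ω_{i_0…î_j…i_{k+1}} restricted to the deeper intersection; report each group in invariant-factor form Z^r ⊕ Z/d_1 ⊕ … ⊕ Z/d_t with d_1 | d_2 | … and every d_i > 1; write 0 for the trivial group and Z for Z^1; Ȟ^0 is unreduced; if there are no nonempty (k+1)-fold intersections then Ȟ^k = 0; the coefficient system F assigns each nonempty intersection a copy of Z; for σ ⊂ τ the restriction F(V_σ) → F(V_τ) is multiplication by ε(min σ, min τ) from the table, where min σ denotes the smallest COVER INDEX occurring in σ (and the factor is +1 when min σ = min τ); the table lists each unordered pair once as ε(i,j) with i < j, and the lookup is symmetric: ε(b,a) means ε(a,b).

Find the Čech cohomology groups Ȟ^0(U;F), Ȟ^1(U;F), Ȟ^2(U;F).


nerve of the cover:
  V12={t6,t8} V14={t9,t14} V23={t2,t11,t12} V34={t4,t7}
C dims 4,4; δ0: rk 4, SNF 1^3·2
Ȟ^0 = (4 − 4) − 0 = 0, so Ȟ^0 ≅ 0
Ȟ^1 = (4 − 0) − 4 = 0 plus torsion [2], so Ȟ^1 ≅ Z/2
Ȟ^2 = (0 − 0) − 0 = 0, so Ȟ^2 ≅ 0

Ȟ^0 = 0, Ȟ^1 = Z/2, Ȟ^2 = 0
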